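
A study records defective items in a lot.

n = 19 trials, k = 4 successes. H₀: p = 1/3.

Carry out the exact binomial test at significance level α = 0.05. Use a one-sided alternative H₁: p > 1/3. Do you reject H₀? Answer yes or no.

reject H₀: no

Exact binomial: n=19, k=4, p₀=1/3=0.3333
P(X≥4) from Σ C(n,i)·p₀^i·(1−p₀)^(n−i)
p-value (one-sided, H₁ greater) = 0.92134
At α=0.05: p ≥ α → fail to reject H₀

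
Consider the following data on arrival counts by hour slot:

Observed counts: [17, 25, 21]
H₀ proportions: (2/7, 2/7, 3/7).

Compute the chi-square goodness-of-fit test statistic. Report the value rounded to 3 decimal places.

n = 63; E_i = n·p_i = [18.00, 18.00, 27.00]
χ² = (17−18.00)²/18.00 + (25−18.00)²/18.00 + (21−27.00)²/27.00 = 4.1111
df = 2

test statistic = 4.111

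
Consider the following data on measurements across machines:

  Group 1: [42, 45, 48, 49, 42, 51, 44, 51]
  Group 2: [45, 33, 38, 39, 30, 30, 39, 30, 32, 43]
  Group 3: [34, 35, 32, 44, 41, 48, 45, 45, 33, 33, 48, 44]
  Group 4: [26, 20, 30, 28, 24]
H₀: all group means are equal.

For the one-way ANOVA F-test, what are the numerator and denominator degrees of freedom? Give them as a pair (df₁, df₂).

k = 4 groups, N = 35 total
df = (k−1, N−k) = (4−1, 35−4) = (3, 31)

degrees of freedom = [3, 31]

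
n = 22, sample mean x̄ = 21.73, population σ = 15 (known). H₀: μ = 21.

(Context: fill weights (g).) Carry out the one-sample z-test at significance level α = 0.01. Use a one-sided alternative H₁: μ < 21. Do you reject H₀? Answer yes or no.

reject H₀: no

SE = σ/√n = 15/√22 = 3.1980
z = (x̄−μ₀)/SE = (21.73−21)/3.1980 = 0.2283
p-value (one-sided, H₁ less) = 0.59028
At α=0.01: p ≥ α → fail to reject H₀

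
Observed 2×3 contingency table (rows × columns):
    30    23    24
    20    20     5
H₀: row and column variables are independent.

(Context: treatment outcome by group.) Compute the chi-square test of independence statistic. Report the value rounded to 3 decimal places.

test statistic = 6.727

Row totals [77, 45], col totals [50, 43, 29], n=122
χ² = (30−31.56)²/31.56 + (23−27.14)²/27.14 + (24−18.30)²/18.30 + (20−18.44)²/18.44 + (20−15.86)²/15.86 + (5−10.70)²/10.70 = 6.7269
df = 2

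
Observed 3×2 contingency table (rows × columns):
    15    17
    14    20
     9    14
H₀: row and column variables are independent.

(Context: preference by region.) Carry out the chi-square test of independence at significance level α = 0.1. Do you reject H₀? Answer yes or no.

reject H₀: no

Row totals [32, 34, 23], col totals [38, 51], n=89
χ² = (15−13.66)²/13.66 + (17−18.34)²/18.34 + (14−14.52)²/14.52 + (20−19.48)²/19.48 + (9−9.82)²/9.82 + (14−13.18)²/13.18 = 0.3800
df = 2
p-value (upper-tail) = 0.82695
At α=0.1: p ≥ α → fail to reject H₀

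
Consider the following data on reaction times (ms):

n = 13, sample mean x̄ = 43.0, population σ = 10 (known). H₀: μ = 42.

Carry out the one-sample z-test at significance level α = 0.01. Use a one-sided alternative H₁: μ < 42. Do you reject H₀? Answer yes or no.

reject H₀: no

SE = σ/√n = 10/√13 = 2.7735
z = (x̄−μ₀)/SE = (43.0−42)/2.7735 = 0.3606
p-value (one-sided, H₁ less) = 0.64078
At α=0.01: p ≥ α → fail to reject H₀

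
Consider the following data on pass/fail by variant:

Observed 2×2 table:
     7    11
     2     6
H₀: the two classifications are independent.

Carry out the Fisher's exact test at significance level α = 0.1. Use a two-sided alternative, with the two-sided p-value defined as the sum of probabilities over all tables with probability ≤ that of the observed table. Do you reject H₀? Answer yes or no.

Margins: r₁=18, r₂=8, c₁=9, c₂=17, n=26
p_obs = C(18,7)·C(8,2)/C(26,9); sum pmf over tables with pmf ≤ p_obs
p-value (two-sided) = 0.66729
At α=0.1: p ≥ α → fail to reject H₀

reject H₀: no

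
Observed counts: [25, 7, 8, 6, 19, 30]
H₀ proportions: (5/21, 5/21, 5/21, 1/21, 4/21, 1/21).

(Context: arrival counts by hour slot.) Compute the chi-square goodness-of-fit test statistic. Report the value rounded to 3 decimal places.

test statistic = 164.483

n = 95; E_i = n·p_i = [22.62, 22.62, 22.62, 4.52, 18.10, 4.52]
χ² = (25−22.62)²/22.62 + (7−22.62)²/22.62 + (8−22.62)²/22.62 + (6−4.52)²/4.52 + (19−18.10)²/18.10 + (30−4.52)²/4.52 = 164.4826
df = 5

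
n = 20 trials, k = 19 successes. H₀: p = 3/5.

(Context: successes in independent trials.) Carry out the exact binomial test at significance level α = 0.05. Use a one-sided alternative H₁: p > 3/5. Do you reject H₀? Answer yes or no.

reject H₀: yes

Exact binomial: n=20, k=19, p₀=3/5=0.6000
P(X≥19) from Σ C(n,i)·p₀^i·(1−p₀)^(n−i)
p-value (one-sided, H₁ greater) = 0.00052
At α=0.05: p < α → reject H₀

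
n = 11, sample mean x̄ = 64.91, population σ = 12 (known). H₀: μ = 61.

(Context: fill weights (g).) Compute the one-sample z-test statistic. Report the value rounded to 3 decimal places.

SE = σ/√n = 12/√11 = 3.6181
z = (x̄−μ₀)/SE = (64.91−61)/3.6181 = 1.0807

test statistic = 1.081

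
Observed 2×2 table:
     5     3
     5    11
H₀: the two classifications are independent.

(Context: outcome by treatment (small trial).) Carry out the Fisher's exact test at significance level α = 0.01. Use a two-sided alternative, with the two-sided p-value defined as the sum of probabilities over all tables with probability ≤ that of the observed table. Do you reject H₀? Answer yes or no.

Margins: r₁=8, r₂=16, c₁=10, c₂=14, n=24
p_obs = C(8,5)·C(16,5)/C(24,10); sum pmf over tables with pmf ≤ p_obs
p-value (two-sided) = 0.20380
At α=0.01: p ≥ α → fail to reject H₀

reject H₀: no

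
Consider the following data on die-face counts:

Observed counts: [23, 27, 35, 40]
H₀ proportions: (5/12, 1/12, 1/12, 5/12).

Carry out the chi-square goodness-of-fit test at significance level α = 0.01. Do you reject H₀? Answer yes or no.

reject H₀: yes

n = 125; E_i = n·p_i = [52.08, 10.42, 10.42, 52.08]
χ² = (23−52.08)²/52.08 + (27−10.42)²/10.42 + (35−10.42)²/10.42 + (40−52.08)²/52.08 = 103.4608
df = 3
p-value (upper-tail) = 0.00000
At α=0.01: p < α → reject H₀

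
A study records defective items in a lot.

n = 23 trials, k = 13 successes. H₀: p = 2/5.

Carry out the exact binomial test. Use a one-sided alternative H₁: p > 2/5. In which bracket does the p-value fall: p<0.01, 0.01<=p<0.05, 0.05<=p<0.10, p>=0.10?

Exact binomial: n=23, k=13, p₀=2/5=0.4000
P(X≥13) from Σ C(n,i)·p₀^i·(1−p₀)^(n−i)
p-value (one-sided, H₁ greater) = 0.08135
→ bracket: 0.05<=p<0.10

p-value bracket: 0.05<=p<0.10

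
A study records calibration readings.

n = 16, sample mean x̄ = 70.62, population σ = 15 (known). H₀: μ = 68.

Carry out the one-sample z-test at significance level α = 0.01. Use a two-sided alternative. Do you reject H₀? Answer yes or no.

reject H₀: no

SE = σ/√n = 15/√16 = 3.7500
z = (x̄−μ₀)/SE = (70.62−68)/3.7500 = 0.6987
p-value (two-sided) = 0.48476
At α=0.01: p ≥ α → fail to reject H₀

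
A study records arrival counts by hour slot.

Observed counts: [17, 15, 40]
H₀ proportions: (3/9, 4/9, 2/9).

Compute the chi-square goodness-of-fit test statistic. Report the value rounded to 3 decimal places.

n = 72; E_i = n·p_i = [24.00, 32.00, 16.00]
χ² = (17−24.00)²/24.00 + (15−32.00)²/32.00 + (40−16.00)²/16.00 = 47.0729
df = 2

test statistic = 47.073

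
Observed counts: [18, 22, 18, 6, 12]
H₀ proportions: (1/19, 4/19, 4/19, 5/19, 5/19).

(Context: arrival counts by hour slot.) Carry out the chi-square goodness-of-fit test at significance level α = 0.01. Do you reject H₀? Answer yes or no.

n = 76; E_i = n·p_i = [4.00, 16.00, 16.00, 20.00, 20.00]
χ² = (18−4.00)²/4.00 + (22−16.00)²/16.00 + (18−16.00)²/16.00 + (6−20.00)²/20.00 + (12−20.00)²/20.00 = 64.5000
df = 4
p-value (upper-tail) = 0.00000
At α=0.01: p < α → reject H₀

reject H₀: yes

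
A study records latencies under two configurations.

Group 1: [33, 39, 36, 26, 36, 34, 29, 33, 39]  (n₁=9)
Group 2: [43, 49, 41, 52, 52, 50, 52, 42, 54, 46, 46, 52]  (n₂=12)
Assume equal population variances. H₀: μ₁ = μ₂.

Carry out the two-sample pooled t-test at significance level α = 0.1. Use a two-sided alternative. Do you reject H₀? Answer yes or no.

reject H₀: yes

x̄₁=33.889, s₁=4.314, n₁=9
x̄₂=48.250, s₂=4.495, n₂=12
s_p² = [8·4.314² + 11·4.495²]/19 = 19.5336
SE = √(s_p²·(1/9+1/12)) = 1.9489
t = (33.889−48.250)/1.9489 = -7.3688
df = 19
p-value (two-sided) = 0.00000
At α=0.1: p < α → reject H₀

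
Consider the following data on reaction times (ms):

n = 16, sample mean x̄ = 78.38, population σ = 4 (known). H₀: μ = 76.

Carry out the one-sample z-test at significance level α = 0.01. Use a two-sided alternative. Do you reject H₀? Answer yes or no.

SE = σ/√n = 4/√16 = 1.0000
z = (x̄−μ₀)/SE = (78.38−76)/1.0000 = 2.3800
p-value (two-sided) = 0.01731
At α=0.01: p ≥ α → fail to reject H₀

reject H₀: no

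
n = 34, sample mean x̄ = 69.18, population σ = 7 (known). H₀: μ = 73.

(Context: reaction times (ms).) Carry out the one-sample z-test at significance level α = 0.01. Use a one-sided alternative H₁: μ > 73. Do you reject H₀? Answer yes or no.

reject H₀: no

SE = σ/√n = 7/√34 = 1.2005
z = (x̄−μ₀)/SE = (69.18−73)/1.2005 = -3.1820
p-value (one-sided, H₁ greater) = 0.99927
At α=0.01: p ≥ α → fail to reject H₀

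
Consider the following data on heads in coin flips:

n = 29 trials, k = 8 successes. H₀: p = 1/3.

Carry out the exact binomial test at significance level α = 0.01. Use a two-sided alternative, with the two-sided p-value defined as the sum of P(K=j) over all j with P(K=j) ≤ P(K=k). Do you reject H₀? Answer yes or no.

Exact binomial: n=29, k=8, p₀=1/3=0.3333
P(X=j) = C(n,j)·p₀^j·(1−p₀)^(n−j); p = Σ P(X=j) over j with P(X=j) ≤ P(X=8)
p-value (two-sided) = 0.56182
At α=0.01: p ≥ α → fail to reject H₀

reject H₀: no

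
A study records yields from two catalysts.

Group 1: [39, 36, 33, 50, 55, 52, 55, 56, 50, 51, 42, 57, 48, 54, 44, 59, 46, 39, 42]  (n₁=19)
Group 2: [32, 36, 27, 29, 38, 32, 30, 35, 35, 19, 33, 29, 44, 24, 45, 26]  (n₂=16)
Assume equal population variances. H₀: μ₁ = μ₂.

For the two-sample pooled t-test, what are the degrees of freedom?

df = n₁ + n₂ − 2 = 19 + 16 − 2 = 33

degrees of freedom = 33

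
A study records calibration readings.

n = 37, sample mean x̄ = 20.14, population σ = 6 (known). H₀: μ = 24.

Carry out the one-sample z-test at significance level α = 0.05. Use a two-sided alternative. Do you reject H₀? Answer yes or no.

SE = σ/√n = 6/√37 = 0.9864
z = (x̄−μ₀)/SE = (20.14−24)/0.9864 = -3.9132
p-value (two-sided) = 0.00009
At α=0.05: p < α → reject H₀

reject H₀: yes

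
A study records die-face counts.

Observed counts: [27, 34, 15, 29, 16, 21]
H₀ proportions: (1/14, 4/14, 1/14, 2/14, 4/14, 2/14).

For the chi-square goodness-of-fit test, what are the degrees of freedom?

df = k − 1 = 6 − 1 = 5

degrees of freedom = 5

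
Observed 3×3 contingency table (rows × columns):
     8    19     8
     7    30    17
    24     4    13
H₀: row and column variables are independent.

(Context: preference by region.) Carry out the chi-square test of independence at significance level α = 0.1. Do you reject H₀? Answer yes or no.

reject H₀: yes

Row totals [35, 54, 41], col totals [39, 53, 38], n=130
χ² = (8−10.50)²/10.50 + (19−14.27)²/14.27 + (8−10.23)²/10.23 + (7−16.20)²/16.20 + (30−22.02)²/22.02 + (17−15.78)²/15.78 + (24−12.30)²/12.30 + (4−16.72)²/16.72 + (13−11.98)²/11.98 = 31.7521
df = 4
p-value (upper-tail) = 0.00000
At α=0.1: p < α → reject H₀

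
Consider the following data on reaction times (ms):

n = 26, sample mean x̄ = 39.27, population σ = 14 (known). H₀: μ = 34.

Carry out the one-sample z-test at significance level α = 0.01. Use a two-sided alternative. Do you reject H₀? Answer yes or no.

SE = σ/√n = 14/√26 = 2.7456
z = (x̄−μ₀)/SE = (39.27−34)/2.7456 = 1.9194
p-value (two-sided) = 0.05493
At α=0.01: p ≥ α → fail to reject H₀

reject H₀: no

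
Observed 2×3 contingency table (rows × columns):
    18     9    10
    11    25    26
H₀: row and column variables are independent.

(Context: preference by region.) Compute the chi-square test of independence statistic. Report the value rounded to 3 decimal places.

test statistic = 10.699

Row totals [37, 62], col totals [29, 34, 36], n=99
χ² = (18−10.84)²/10.84 + (9−12.71)²/12.71 + (10−13.45)²/13.45 + (11−18.16)²/18.16 + (25−21.29)²/21.29 + (26−22.55)²/22.55 = 10.6993
df = 2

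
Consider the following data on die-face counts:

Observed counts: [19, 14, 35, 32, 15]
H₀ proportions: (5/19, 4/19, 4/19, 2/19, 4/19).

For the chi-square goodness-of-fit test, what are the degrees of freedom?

degrees of freedom = 4

df = k − 1 = 5 − 1 = 4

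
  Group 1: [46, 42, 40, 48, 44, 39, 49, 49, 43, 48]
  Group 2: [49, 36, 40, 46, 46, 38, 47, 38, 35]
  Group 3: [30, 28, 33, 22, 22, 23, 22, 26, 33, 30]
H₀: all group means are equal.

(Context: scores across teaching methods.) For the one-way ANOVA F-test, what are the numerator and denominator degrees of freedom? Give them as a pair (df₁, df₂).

k = 3 groups, N = 29 total
df = (k−1, N−k) = (3−1, 29−3) = (2, 26)

degrees of freedom = [2, 26]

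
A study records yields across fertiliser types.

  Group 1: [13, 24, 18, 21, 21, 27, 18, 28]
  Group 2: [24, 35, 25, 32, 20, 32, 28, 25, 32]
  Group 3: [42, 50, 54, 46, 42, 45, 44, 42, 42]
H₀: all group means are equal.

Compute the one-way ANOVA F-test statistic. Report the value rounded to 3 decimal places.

Group means [21.25, 28.11, 45.22], grand mean 31.923
SSB = Σnᵢ(x̄ᵢ−x̄)² = 2633.902; SSW = ΣΣ(x−x̄ᵢ)² = 513.944
MSB = 2633.902/2 = 1316.9509; MSW = 513.944/23 = 22.3454
F = MSB/MSW = 58.9361
df = (2, 23)

test statistic = 58.936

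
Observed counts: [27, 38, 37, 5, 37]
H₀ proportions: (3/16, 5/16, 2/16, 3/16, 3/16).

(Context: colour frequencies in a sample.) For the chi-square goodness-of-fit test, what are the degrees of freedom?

degrees of freedom = 4

df = k − 1 = 5 − 1 = 4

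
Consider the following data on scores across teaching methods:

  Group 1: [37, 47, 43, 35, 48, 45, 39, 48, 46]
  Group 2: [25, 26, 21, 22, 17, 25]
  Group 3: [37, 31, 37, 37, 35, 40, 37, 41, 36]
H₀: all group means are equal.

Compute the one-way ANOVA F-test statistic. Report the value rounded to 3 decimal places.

Group means [43.11, 22.67, 36.78], grand mean 35.625
SSB = Σnᵢ(x̄ᵢ−x̄)² = 1523.847; SSW = ΣΣ(x−x̄ᵢ)² = 317.778
MSB = 1523.847/2 = 761.9236; MSW = 317.778/21 = 15.1323
F = MSB/MSW = 50.3509
df = (2, 21)

test statistic = 50.351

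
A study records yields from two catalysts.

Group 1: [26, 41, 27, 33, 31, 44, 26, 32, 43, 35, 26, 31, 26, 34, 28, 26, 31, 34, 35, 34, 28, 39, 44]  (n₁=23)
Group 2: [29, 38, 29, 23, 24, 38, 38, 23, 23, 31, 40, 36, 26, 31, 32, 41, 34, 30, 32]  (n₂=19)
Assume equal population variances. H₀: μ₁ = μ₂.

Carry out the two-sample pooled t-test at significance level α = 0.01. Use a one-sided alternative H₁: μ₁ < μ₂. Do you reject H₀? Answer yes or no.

reject H₀: no

x̄₁=32.783, s₁=6.015, n₁=23
x̄₂=31.474, s₂=5.938, n₂=19
s_p² = [22·6.015² + 18·5.938²]/40 = 35.7662
SE = √(s_p²·(1/23+1/19)) = 1.8540
t = (32.783−31.474)/1.8540 = 0.7060
df = 40
p-value (one-sided, H₁ less) = 0.75785
At α=0.01: p ≥ α → fail to reject H₀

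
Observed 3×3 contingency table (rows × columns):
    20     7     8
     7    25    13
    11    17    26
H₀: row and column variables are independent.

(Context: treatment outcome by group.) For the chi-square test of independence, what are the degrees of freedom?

df = (r−1)(c−1) = (3−1)·(3−1) = 4

degrees of freedom = 4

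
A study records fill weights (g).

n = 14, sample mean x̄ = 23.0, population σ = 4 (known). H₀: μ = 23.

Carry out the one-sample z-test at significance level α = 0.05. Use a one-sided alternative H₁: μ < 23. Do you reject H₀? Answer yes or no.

SE = σ/√n = 4/√14 = 1.0690
z = (x̄−μ₀)/SE = (23.0−23)/1.0690 = 0.0000
p-value (one-sided, H₁ less) = 0.50000
At α=0.05: p ≥ α → fail to reject H₀

reject H₀: no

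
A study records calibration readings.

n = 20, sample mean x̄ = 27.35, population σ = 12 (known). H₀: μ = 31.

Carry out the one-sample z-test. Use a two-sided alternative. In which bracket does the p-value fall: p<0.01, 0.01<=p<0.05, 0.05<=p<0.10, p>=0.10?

SE = σ/√n = 12/√20 = 2.6833
z = (x̄−μ₀)/SE = (27.35−31)/2.6833 = -1.3603
p-value (two-sided) = 0.17374
→ bracket: p>=0.10

p-value bracket: p>=0.10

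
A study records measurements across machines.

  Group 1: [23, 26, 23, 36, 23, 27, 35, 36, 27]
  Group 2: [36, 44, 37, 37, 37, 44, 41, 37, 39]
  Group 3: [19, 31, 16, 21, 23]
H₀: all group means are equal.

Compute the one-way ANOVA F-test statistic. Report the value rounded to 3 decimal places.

test statistic = 22.776

Group means [28.44, 39.11, 22.00], grand mean 31.217
SSB = Σnᵢ(x̄ᵢ−x̄)² = 1054.802; SSW = ΣΣ(x−x̄ᵢ)² = 463.111
MSB = 1054.802/2 = 527.4010; MSW = 463.111/20 = 23.1556
F = MSB/MSW = 22.7764
df = (2, 20)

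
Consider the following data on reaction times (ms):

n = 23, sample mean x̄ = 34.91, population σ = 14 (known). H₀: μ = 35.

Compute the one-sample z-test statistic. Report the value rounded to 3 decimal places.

test statistic = -0.031

SE = σ/√n = 14/√23 = 2.9192
z = (x̄−μ₀)/SE = (34.91−35)/2.9192 = -0.0308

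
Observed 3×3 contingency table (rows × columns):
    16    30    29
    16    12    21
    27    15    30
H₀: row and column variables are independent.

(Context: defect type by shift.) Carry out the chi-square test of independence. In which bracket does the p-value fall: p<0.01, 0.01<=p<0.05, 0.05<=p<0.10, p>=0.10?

p-value bracket: 0.05<=p<0.10

Row totals [75, 49, 72], col totals [59, 57, 80], n=196
χ² = (16−22.58)²/22.58 + (30−21.81)²/21.81 + (29−30.61)²/30.61 + (16−14.75)²/14.75 + (12−14.25)²/14.25 + (21−20.00)²/20.00 + (27−21.67)²/21.67 + (15−20.94)²/20.94 + (30−29.39)²/29.39 = 8.5924
df = 4
p-value (upper-tail) = 0.07213
→ bracket: 0.05<=p<0.10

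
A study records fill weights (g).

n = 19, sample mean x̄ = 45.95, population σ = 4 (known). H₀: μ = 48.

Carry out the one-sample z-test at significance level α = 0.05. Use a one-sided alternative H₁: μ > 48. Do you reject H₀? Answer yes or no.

SE = σ/√n = 4/√19 = 0.9177
z = (x̄−μ₀)/SE = (45.95−48)/0.9177 = -2.2339
p-value (one-sided, H₁ greater) = 0.98726
At α=0.05: p ≥ α → fail to reject H₀

reject H₀: no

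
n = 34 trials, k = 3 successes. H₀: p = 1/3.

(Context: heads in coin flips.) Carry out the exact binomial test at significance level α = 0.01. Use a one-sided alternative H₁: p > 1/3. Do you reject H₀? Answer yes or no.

Exact binomial: n=34, k=3, p₀=1/3=0.3333
P(X≥3) from Σ C(n,i)·p₀^i·(1−p₀)^(n−i)
p-value (one-sided, H₁ greater) = 0.99984
At α=0.01: p ≥ α → fail to reject H₀

reject H₀: no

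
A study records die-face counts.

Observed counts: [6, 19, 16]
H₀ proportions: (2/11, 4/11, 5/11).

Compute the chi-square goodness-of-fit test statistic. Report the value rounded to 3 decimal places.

test statistic = 1.779

n = 41; E_i = n·p_i = [7.45, 14.91, 18.64]
χ² = (6−7.45)²/7.45 + (19−14.91)²/14.91 + (16−18.64)²/18.64 = 1.7793
df = 2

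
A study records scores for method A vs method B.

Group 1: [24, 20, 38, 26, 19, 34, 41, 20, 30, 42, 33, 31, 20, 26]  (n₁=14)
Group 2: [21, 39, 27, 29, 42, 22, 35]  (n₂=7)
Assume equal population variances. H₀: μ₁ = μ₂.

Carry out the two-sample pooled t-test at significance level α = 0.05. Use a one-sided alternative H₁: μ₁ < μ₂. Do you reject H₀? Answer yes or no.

reject H₀: no

x̄₁=28.857, s₁=7.970, n₁=14
x̄₂=30.714, s₂=8.180, n₂=7
s_p² = [13·7.970² + 6·8.180²]/19 = 64.5865
SE = √(s_p²·(1/14+1/7)) = 3.7202
t = (28.857−30.714)/3.7202 = -0.4992
df = 19
p-value (one-sided, H₁ less) = 0.31168
At α=0.05: p ≥ α → fail to reject H₀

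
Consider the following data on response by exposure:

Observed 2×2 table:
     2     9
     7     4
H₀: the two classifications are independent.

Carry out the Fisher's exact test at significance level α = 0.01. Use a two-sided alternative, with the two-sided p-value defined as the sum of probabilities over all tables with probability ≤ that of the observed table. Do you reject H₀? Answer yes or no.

reject H₀: no

Margins: r₁=11, r₂=11, c₁=9, c₂=13, n=22
p_obs = C(11,2)·C(11,7)/C(22,9); sum pmf over tables with pmf ≤ p_obs
p-value (two-sided) = 0.08050
At α=0.01: p ≥ α → fail to reject H₀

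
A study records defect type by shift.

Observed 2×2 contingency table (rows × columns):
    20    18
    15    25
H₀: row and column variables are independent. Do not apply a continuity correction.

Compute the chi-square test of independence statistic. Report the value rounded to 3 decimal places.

Row totals [38, 40], col totals [35, 43], n=78
χ² = (20−17.05)²/17.05 + (18−20.95)²/20.95 + (15−17.95)²/17.95 + (25−22.05)²/22.05 = 1.8037
df = 1

test statistic = 1.804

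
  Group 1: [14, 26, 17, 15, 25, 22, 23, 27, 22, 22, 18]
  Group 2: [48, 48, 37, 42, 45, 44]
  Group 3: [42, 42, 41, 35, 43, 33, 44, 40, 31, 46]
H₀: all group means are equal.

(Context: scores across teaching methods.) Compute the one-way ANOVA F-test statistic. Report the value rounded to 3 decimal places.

test statistic = 65.674

Group means [21.00, 44.00, 39.70], grand mean 33.037
SSB = Σnᵢ(x̄ᵢ−x̄)² = 2758.863; SSW = ΣΣ(x−x̄ᵢ)² = 504.100
MSB = 2758.863/2 = 1379.4315; MSW = 504.100/24 = 21.0042
F = MSB/MSW = 65.6742
df = (2, 24)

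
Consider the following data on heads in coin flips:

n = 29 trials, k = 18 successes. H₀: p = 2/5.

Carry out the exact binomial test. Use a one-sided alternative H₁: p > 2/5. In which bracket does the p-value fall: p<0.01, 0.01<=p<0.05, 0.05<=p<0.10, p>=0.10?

p-value bracket: 0.01<=p<0.05

Exact binomial: n=29, k=18, p₀=2/5=0.4000
P(X≥18) from Σ C(n,i)·p₀^i·(1−p₀)^(n−i)
p-value (one-sided, H₁ greater) = 0.01348
→ bracket: 0.01<=p<0.05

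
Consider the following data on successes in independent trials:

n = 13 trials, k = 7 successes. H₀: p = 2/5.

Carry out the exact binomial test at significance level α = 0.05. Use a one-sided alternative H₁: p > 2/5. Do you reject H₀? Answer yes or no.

reject H₀: no

Exact binomial: n=13, k=7, p₀=2/5=0.4000
P(X≥7) from Σ C(n,i)·p₀^i·(1−p₀)^(n−i)
p-value (one-sided, H₁ greater) = 0.22884
At α=0.05: p ≥ α → fail to reject H₀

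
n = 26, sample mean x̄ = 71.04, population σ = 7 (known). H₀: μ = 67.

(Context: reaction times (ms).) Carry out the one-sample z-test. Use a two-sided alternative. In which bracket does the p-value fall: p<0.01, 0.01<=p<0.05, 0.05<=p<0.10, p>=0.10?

SE = σ/√n = 7/√26 = 1.3728
z = (x̄−μ₀)/SE = (71.04−67)/1.3728 = 2.9429
p-value (two-sided) = 0.00325
→ bracket: p<0.01

p-value bracket: p<0.01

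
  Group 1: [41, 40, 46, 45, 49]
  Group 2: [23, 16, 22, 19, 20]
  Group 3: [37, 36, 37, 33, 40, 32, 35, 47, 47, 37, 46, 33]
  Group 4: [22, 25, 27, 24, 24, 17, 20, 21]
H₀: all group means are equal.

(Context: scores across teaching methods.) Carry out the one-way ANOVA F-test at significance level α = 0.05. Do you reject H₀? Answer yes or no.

reject H₀: yes

Group means [44.20, 20.00, 38.33, 22.50], grand mean 32.033
SSB = Σnᵢ(x̄ᵢ−x̄)² = 2667.500; SSW = ΣΣ(x−x̄ᵢ)² = 485.467
MSB = 2667.500/3 = 889.1667; MSW = 485.467/26 = 18.6718
F = MSB/MSW = 47.6208
df = (3, 26)
p-value (upper-tail) = 0.00000
At α=0.05: p < α → reject H₀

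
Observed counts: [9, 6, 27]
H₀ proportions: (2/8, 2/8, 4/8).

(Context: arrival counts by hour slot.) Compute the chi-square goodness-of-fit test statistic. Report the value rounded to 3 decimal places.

test statistic = 3.857

n = 42; E_i = n·p_i = [10.50, 10.50, 21.00]
χ² = (9−10.50)²/10.50 + (6−10.50)²/10.50 + (27−21.00)²/21.00 = 3.8571
df = 2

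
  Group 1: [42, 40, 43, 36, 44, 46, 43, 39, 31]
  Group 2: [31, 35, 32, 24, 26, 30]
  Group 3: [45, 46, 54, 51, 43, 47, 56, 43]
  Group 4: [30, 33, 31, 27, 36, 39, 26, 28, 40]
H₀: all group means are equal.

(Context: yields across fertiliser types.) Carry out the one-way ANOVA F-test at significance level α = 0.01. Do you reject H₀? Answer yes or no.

Group means [40.44, 29.67, 48.12, 32.22], grand mean 38.031
SSB = Σnᵢ(x̄ᵢ−x̄)² = 1590.983; SSW = ΣΣ(x−x̄ᵢ)² = 635.986
MSB = 1590.983/3 = 530.3275; MSW = 635.986/28 = 22.7138
F = MSB/MSW = 23.3483
df = (3, 28)
p-value (upper-tail) = 0.00000
At α=0.01: p < α → reject H₀

reject H₀: yes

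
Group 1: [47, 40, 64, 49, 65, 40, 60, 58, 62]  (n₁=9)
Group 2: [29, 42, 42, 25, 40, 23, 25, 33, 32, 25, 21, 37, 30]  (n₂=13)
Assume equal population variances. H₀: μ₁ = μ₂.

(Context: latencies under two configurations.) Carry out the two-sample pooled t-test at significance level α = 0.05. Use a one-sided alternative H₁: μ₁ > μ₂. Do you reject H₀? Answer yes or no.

reject H₀: yes

x̄₁=53.889, s₁=10.018, n₁=9
x̄₂=31.077, s₂=7.308, n₂=13
s_p² = [8·10.018² + 12·7.308²]/20 = 72.1906
SE = √(s_p²·(1/9+1/13)) = 3.6843
t = (53.889−31.077)/3.6843 = 6.1916
df = 20
p-value (one-sided, H₁ greater) = 0.00000
At α=0.05: p < α → reject H₀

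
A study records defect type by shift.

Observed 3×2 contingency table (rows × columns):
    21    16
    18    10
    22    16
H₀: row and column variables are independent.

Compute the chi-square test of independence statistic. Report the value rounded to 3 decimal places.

test statistic = 0.418

Row totals [37, 28, 38], col totals [61, 42], n=103
χ² = (21−21.91)²/21.91 + (16−15.09)²/15.09 + (18−16.58)²/16.58 + (10−11.42)²/11.42 + (22−22.50)²/22.50 + (16−15.50)²/15.50 = 0.4181
df = 2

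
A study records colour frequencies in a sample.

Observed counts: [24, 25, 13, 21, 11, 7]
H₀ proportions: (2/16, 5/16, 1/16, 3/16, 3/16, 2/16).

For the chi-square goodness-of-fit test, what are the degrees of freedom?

degrees of freedom = 5

df = k − 1 = 6 − 1 = 5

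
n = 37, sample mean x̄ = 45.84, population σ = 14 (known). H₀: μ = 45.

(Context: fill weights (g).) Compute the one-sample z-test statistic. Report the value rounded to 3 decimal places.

SE = σ/√n = 14/√37 = 2.3016
z = (x̄−μ₀)/SE = (45.84−45)/2.3016 = 0.3650

test statistic = 0.365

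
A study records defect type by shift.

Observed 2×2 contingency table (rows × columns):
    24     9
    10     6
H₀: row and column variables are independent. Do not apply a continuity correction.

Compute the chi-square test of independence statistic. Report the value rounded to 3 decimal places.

test statistic = 0.531

Row totals [33, 16], col totals [34, 15], n=49
χ² = (24−22.90)²/22.90 + (9−10.10)²/10.10 + (10−11.10)²/11.10 + (6−4.90)²/4.90 = 0.5306
df = 1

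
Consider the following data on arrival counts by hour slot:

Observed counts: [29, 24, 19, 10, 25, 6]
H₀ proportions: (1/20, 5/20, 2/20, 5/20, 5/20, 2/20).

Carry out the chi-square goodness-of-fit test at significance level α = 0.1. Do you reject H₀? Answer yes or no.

n = 113; E_i = n·p_i = [5.65, 28.25, 11.30, 28.25, 28.25, 11.30]
χ² = (29−5.65)²/5.65 + (24−28.25)²/28.25 + (19−11.30)²/11.30 + (10−28.25)²/28.25 + (25−28.25)²/28.25 + (6−11.30)²/11.30 = 117.0354
df = 5
p-value (upper-tail) = 0.00000
At α=0.1: p < α → reject H₀

reject H₀: yes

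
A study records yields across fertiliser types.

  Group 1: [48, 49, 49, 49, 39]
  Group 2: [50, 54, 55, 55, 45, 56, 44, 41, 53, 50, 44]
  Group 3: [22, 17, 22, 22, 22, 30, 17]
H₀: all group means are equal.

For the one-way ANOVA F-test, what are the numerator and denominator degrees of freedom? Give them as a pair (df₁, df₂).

k = 3 groups, N = 23 total
df = (k−1, N−k) = (3−1, 23−3) = (2, 20)

degrees of freedom = [2, 20]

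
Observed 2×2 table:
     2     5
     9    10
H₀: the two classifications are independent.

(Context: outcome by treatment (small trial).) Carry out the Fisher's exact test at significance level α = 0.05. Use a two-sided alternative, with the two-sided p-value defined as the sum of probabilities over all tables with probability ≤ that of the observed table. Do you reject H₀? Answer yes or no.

reject H₀: no

Margins: r₁=7, r₂=19, c₁=11, c₂=15, n=26
p_obs = C(7,2)·C(19,9)/C(26,11); sum pmf over tables with pmf ≤ p_obs
p-value (two-sided) = 0.65761
At α=0.05: p ≥ α → fail to reject H₀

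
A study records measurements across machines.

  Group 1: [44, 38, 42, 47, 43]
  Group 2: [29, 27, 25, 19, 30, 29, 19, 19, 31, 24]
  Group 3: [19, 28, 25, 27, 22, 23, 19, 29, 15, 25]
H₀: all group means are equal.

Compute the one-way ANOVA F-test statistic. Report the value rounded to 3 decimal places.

test statistic = 35.912

Group means [42.80, 25.20, 23.20], grand mean 27.920
SSB = Σnᵢ(x̄ᵢ−x̄)² = 1403.840; SSW = ΣΣ(x−x̄ᵢ)² = 430.000
MSB = 1403.840/2 = 701.9200; MSW = 430.000/22 = 19.5455
F = MSB/MSW = 35.9122
df = (2, 22)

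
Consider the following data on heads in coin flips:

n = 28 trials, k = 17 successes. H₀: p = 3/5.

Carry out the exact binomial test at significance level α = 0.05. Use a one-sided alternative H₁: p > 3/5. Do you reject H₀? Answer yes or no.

reject H₀: no

Exact binomial: n=28, k=17, p₀=3/5=0.6000
P(X≥17) from Σ C(n,i)·p₀^i·(1−p₀)^(n−i)
p-value (one-sided, H₁ greater) = 0.55102
At α=0.05: p ≥ α → fail to reject H₀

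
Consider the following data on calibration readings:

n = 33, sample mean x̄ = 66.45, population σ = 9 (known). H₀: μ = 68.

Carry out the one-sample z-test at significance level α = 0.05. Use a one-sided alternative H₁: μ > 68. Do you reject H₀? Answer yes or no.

reject H₀: no

SE = σ/√n = 9/√33 = 1.5667
z = (x̄−μ₀)/SE = (66.45−68)/1.5667 = -0.9893
p-value (one-sided, H₁ greater) = 0.83875
At α=0.05: p ≥ α → fail to reject H₀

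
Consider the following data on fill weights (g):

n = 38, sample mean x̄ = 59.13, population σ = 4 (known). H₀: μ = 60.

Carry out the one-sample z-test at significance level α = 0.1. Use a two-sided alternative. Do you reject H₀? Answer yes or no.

reject H₀: no

SE = σ/√n = 4/√38 = 0.6489
z = (x̄−μ₀)/SE = (59.13−60)/0.6489 = -1.3408
p-value (two-sided) = 0.18000
At α=0.1: p ≥ α → fail to reject H₀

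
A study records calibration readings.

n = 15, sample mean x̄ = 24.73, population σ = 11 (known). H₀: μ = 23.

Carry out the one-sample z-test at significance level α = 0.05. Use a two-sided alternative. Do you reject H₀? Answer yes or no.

SE = σ/√n = 11/√15 = 2.8402
z = (x̄−μ₀)/SE = (24.73−23)/2.8402 = 0.6091
p-value (two-sided) = 0.54245
At α=0.05: p ≥ α → fail to reject H₀

reject H₀: no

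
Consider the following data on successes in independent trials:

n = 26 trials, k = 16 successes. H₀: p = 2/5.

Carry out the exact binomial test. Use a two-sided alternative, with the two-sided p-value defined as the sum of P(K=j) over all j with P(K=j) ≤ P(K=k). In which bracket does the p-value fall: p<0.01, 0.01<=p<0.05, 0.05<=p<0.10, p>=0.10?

Exact binomial: n=26, k=16, p₀=2/5=0.4000
P(X=j) = C(n,j)·p₀^j·(1−p₀)^(n−j); p = Σ P(X=j) over j with P(X=j) ≤ P(X=16)
p-value (two-sided) = 0.02829
→ bracket: 0.01<=p<0.05

p-value bracket: 0.01<=p<0.05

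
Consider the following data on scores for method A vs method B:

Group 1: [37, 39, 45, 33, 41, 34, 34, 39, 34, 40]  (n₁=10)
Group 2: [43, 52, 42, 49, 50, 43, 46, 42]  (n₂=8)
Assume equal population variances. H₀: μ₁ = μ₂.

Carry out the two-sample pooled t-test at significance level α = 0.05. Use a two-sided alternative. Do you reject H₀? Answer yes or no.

reject H₀: yes

x̄₁=37.600, s₁=3.893, n₁=10
x̄₂=45.875, s₂=3.980, n₂=8
s_p² = [9·3.893² + 7·3.980²]/16 = 15.4547
SE = √(s_p²·(1/10+1/8)) = 1.8648
t = (37.600−45.875)/1.8648 = -4.4376
df = 16
p-value (two-sided) = 0.00041
At α=0.05: p < α → reject H₀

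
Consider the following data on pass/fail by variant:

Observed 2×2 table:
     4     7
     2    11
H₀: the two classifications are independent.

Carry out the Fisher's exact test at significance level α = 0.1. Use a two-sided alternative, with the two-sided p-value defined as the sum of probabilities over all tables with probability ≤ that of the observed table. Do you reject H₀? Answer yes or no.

Margins: r₁=11, r₂=13, c₁=6, c₂=18, n=24
p_obs = C(11,4)·C(13,2)/C(24,6); sum pmf over tables with pmf ≤ p_obs
p-value (two-sided) = 0.35722
At α=0.1: p ≥ α → fail to reject H₀

reject H₀: no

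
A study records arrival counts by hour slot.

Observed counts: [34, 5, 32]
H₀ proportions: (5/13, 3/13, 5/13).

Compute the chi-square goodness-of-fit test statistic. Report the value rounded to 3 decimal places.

test statistic = 10.357

n = 71; E_i = n·p_i = [27.31, 16.38, 27.31]
χ² = (34−27.31)²/27.31 + (5−16.38)²/16.38 + (32−27.31)²/27.31 = 10.3568
df = 2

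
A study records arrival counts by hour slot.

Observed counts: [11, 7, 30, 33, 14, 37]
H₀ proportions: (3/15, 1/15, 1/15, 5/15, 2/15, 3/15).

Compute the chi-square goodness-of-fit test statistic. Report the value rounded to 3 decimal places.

n = 132; E_i = n·p_i = [26.40, 8.80, 8.80, 44.00, 17.60, 26.40]
χ² = (11−26.40)²/26.40 + (7−8.80)²/8.80 + (30−8.80)²/8.80 + (33−44.00)²/44.00 + (14−17.60)²/17.60 + (37−26.40)²/26.40 = 68.1667
df = 5

test statistic = 68.167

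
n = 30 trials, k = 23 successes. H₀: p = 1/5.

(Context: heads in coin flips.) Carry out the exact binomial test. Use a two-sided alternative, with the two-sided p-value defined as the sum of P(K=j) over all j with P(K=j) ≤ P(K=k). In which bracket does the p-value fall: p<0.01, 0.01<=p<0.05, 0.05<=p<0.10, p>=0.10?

Exact binomial: n=30, k=23, p₀=1/5=0.2000
P(X=j) = C(n,j)·p₀^j·(1−p₀)^(n−j); p = Σ P(X=j) over j with P(X=j) ≤ P(X=23)
p-value (two-sided) = 0.00000
→ bracket: p<0.01

p-value bracket: p<0.01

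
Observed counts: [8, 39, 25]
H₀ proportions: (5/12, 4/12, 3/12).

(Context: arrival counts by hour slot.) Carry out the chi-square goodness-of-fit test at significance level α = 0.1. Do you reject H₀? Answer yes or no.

n = 72; E_i = n·p_i = [30.00, 24.00, 18.00]
χ² = (8−30.00)²/30.00 + (39−24.00)²/24.00 + (25−18.00)²/18.00 = 28.2306
df = 2
p-value (upper-tail) = 0.00000
At α=0.1: p < α → reject H₀

reject H₀: yes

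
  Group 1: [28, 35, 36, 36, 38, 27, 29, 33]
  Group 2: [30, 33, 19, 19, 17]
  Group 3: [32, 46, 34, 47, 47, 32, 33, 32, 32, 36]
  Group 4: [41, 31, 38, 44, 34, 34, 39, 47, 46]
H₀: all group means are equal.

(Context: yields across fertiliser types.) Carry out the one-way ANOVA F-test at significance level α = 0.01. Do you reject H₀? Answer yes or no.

Group means [32.75, 23.60, 37.10, 39.33], grand mean 34.531
SSB = Σnᵢ(x̄ᵢ−x̄)² = 896.369; SSW = ΣΣ(x−x̄ᵢ)² = 1001.600
MSB = 896.369/3 = 298.7896; MSW = 1001.600/28 = 35.7714
F = MSB/MSW = 8.3527
df = (3, 28)
p-value (upper-tail) = 0.00040
At α=0.01: p < α → reject H₀

reject H₀: yes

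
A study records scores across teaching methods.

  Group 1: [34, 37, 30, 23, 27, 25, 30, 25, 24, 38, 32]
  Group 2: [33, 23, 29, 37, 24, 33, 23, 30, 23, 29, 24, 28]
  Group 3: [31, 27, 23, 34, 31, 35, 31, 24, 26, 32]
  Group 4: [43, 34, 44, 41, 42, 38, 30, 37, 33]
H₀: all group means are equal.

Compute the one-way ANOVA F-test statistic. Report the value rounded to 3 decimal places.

test statistic = 8.745

Group means [29.55, 28.00, 29.40, 38.00], grand mean 30.881
SSB = Σnᵢ(x̄ᵢ−x̄)² = 597.277; SSW = ΣΣ(x−x̄ᵢ)² = 865.127
MSB = 597.277/3 = 199.0925; MSW = 865.127/38 = 22.7665
F = MSB/MSW = 8.7450
df = (3, 38)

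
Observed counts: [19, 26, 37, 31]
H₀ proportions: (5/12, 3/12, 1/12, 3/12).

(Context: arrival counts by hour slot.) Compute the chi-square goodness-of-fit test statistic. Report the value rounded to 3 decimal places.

n = 113; E_i = n·p_i = [47.08, 28.25, 9.42, 28.25]
χ² = (19−47.08)²/47.08 + (26−28.25)²/28.25 + (37−9.42)²/9.42 + (31−28.25)²/28.25 = 97.9947
df = 3

test statistic = 97.995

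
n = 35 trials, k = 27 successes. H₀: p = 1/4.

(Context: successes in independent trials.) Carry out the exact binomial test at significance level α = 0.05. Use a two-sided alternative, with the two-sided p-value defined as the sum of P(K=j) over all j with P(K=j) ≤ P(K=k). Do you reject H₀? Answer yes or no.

Exact binomial: n=35, k=27, p₀=1/4=0.2500
P(X=j) = C(n,j)·p₀^j·(1−p₀)^(n−j); p = Σ P(X=j) over j with P(X=j) ≤ P(X=27)
p-value (two-sided) = 0.00000
At α=0.05: p < α → reject H₀

reject H₀: yes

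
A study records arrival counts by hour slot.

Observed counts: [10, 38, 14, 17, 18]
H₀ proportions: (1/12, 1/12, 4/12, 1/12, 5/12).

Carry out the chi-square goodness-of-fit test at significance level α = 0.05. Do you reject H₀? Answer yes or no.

reject H₀: yes

n = 97; E_i = n·p_i = [8.08, 8.08, 32.33, 8.08, 40.42]
χ² = (10−8.08)²/8.08 + (38−8.08)²/8.08 + (14−32.33)²/32.33 + (17−8.08)²/8.08 + (18−40.42)²/40.42 = 143.8412
df = 4
p-value (upper-tail) = 0.00000
At α=0.05: p < α → reject H₀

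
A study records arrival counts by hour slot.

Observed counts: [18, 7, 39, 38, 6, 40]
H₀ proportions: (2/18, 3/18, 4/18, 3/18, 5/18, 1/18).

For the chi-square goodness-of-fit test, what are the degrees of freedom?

df = k − 1 = 6 − 1 = 5

degrees of freedom = 5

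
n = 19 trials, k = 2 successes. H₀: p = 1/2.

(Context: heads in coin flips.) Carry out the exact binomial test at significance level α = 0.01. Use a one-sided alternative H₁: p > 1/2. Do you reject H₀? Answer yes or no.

Exact binomial: n=19, k=2, p₀=1/2=0.5000
P(X≥2) from Σ C(n,i)·p₀^i·(1−p₀)^(n−i)
p-value (one-sided, H₁ greater) = 0.99996
At α=0.01: p ≥ α → fail to reject H₀

reject H₀: no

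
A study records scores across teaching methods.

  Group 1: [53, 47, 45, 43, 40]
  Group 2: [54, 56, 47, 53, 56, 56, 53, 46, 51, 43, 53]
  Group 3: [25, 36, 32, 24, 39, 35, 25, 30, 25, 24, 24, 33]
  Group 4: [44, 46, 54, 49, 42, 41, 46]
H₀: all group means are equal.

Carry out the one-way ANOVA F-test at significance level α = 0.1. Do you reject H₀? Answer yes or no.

Group means [45.60, 51.64, 29.33, 46.00], grand mean 42.000
SSB = Σnᵢ(x̄ᵢ−x̄)² = 3123.588; SSW = ΣΣ(x−x̄ᵢ)² = 742.412
MSB = 3123.588/3 = 1041.1960; MSW = 742.412/31 = 23.9488
F = MSB/MSW = 43.4760
df = (3, 31)
p-value (upper-tail) = 0.00000
At α=0.1: p < α → reject H₀

reject H₀: yes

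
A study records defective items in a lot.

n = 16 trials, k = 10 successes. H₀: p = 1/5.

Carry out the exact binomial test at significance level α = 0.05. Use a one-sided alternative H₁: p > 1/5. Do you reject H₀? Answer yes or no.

reject H₀: yes

Exact binomial: n=16, k=10, p₀=1/5=0.2000
P(X≥10) from Σ C(n,i)·p₀^i·(1−p₀)^(n−i)
p-value (one-sided, H₁ greater) = 0.00025
At α=0.05: p < α → reject H₀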